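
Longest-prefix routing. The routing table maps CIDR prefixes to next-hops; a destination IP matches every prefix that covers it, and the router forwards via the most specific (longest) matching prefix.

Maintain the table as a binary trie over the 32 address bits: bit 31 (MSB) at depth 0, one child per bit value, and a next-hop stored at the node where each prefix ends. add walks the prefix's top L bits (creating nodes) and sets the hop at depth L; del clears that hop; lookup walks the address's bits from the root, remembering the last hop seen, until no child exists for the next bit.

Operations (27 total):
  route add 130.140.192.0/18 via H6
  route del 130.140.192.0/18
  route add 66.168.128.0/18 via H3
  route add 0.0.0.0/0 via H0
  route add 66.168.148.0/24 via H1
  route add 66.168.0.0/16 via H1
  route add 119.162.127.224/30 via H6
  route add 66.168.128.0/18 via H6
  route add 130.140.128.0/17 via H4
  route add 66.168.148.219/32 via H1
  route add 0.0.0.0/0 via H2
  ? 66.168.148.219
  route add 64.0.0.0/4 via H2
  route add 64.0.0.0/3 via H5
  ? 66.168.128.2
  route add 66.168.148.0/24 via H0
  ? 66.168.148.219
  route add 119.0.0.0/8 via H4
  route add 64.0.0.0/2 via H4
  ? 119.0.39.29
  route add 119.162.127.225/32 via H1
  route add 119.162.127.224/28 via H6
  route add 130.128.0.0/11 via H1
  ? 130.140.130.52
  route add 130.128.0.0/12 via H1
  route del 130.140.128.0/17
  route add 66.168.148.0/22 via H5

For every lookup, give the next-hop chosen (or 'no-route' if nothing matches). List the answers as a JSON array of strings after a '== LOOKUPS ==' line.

Trace:
  add 130.140.192.0/18 -> H6 at depth 18
  - 130.140.192.0/18 clear@18
  add 66.168.128.0/18 -> H3 at depth 18
  add 0.0.0.0/0 -> H0 at depth 0
  add 66.168.148.0/24 -> H1 at depth 24
  add 66.168.0.0/16 -> H1 at depth 16
  add 119.162.127.224/30 -> H6 at depth 30
  add 66.168.128.0/18 -> H6 at depth 18
  add 130.140.128.0/17 -> H4 at depth 17
  add 66.168.148.219/32 -> H1 at depth 32
  add 0.0.0.0/0 -> H2 at depth 0
  ? 66.168.148.219  path d0:H2→d1:-→d2:-→d3:-→d4:-→d5:-→d6:-→d7:-→d8:-→d9:-→d10:-→d11:-→d12:-→d13:-→d14:-→d15:-→d16:H1→d17:-→d18:H6→d19:-→d20:-→d21:-→d22:-→d23:-→d24:H1→d25:-→d26:-→d27:-→d28:-→d29:-→d30:-→d31:-→d32:H1  best=H1
  add 64.0.0.0/4 -> H2 at depth 4
  add 64.0.0.0/3 -> H5 at depth 3
  ? 66.168.128.2  path d0:H2→d1:-→d2:-→d3:H5→d4:H2→d5:-→d6:-→d7:-→d8:-→d9:-→d10:-→d11:-→d12:-→d13:-→d14:-→d15:-→d16:H1→d17:-→d18:H6→d19:-  best=H6
  add 66.168.148.0/24 -> H0 at depth 24
  ? 66.168.148.219  path d0:H2→d1:-→d2:-→d3:H5→d4:H2→d5:-→d6:-→d7:-→d8:-→d9:-→d10:-→d11:-→d12:-→d13:-→d14:-→d15:-→d16:H1→d17:-→d18:H6→d19:-→d20:-→d21:-→d22:-→d23:-→d24:H0→d25:-→d26:-→d27:-→d28:-→d29:-→d30:-→d31:-→d32:H1  best=H1
  add 119.0.0.0/8 -> H4 at depth 8
  add 64.0.0.0/2 -> H4 at depth 2
  ? 119.0.39.29  path d0:H2→d1:-→d2:H4→d3:-→d4:-→d5:-→d6:-→d7:-→d8:H4  best=H4
  add 119.162.127.225/32 -> H1 at depth 32
  add 119.162.127.224/28 -> H6 at depth 28
  add 130.128.0.0/11 -> H1 at depth 11
  ? 130.140.130.52  path d0:H2→d1:-→d2:-→d3:-→d4:-→d5:-→d6:-→d7:-→d8:-→d9:-→d10:-→d11:H1→d12:-→d13:-→d14:-→d15:-→d16:-→d17:H4  best=H4
  add 130.128.0.0/12 -> H1 at depth 12
  - 130.140.128.0/17 clear@17
  add 66.168.148.0/22 -> H5 at depth 22

== LOOKUPS ==
["H1","H6","H1","H4","H4"]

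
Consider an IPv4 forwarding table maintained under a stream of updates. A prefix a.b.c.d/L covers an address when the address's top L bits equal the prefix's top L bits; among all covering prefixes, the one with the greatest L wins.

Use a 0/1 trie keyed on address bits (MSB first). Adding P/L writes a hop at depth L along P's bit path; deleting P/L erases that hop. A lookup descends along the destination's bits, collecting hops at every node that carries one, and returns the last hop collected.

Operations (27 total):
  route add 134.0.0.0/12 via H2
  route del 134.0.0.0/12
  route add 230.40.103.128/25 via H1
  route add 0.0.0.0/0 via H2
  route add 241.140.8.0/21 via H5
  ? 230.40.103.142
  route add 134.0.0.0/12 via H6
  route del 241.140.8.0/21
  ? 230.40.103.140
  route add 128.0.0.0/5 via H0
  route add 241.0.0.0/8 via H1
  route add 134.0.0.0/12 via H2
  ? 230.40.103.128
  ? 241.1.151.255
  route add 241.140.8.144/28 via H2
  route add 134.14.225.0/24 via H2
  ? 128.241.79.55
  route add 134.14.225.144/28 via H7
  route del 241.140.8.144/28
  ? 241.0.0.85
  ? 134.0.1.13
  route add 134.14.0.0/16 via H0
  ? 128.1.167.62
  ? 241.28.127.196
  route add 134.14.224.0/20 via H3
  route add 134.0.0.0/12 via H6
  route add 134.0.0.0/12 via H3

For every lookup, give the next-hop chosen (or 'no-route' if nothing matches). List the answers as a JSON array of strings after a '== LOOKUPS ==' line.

Apply in order:
  add 134.0.0.0/12 -> H2 at depth 12
  del 134.0.0.0/12 (clear depth 12)
  add 230.40.103.128/25 -> H1 at depth 25
  add 0.0.0.0/0 -> H2 at depth 0
  add 241.140.8.0/21 -> H5 at depth 21
  Q 230.40.103.142: descend 1110011000101000011001111 ; hops seen [H2,H1] ; pick H1
  add 134.0.0.0/12 -> H6 at depth 12
  del 241.140.8.0/21 (clear depth 21)
  Q 230.40.103.140: descend 1110011000101000011001111 ; hops seen [H2,H1] ; pick H1
  add 128.0.0.0/5 -> H0 at depth 5
  add 241.0.0.0/8 -> H1 at depth 8
  add 134.0.0.0/12 -> H2 at depth 12
  Q 230.40.103.128: descend 1110011000101000011001111 ; hops seen [H2,H1] ; pick H1
  Q 241.1.151.255: descend 11110001 ; hops seen [H2,H1] ; pick H1
  add 241.140.8.144/28 -> H2 at depth 28
  add 134.14.225.0/24 -> H2 at depth 24
  Q 128.241.79.55: descend 10000 ; hops seen [H2,H0] ; pick H0
  add 134.14.225.144/28 -> H7 at depth 28
  del 241.140.8.144/28 (clear depth 28)
  Q 241.0.0.85: descend 11110001 ; hops seen [H2,H1] ; pick H1
  Q 134.0.1.13: descend 100001100000 ; hops seen [H2,H0,H2] ; pick H2
  add 134.14.0.0/16 -> H0 at depth 16
  Q 128.1.167.62: descend 10000 ; hops seen [H2,H0] ; pick H0
  Q 241.28.127.196: descend 11110001 ; hops seen [H2,H1] ; pick H1
  add 134.14.224.0/20 -> H3 at depth 20
  add 134.0.0.0/12 -> H6 at depth 12
  add 134.0.0.0/12 -> H3 at depth 12

== LOOKUPS ==
["H1","H1","H1","H1","H0","H1","H2","H0","H1"]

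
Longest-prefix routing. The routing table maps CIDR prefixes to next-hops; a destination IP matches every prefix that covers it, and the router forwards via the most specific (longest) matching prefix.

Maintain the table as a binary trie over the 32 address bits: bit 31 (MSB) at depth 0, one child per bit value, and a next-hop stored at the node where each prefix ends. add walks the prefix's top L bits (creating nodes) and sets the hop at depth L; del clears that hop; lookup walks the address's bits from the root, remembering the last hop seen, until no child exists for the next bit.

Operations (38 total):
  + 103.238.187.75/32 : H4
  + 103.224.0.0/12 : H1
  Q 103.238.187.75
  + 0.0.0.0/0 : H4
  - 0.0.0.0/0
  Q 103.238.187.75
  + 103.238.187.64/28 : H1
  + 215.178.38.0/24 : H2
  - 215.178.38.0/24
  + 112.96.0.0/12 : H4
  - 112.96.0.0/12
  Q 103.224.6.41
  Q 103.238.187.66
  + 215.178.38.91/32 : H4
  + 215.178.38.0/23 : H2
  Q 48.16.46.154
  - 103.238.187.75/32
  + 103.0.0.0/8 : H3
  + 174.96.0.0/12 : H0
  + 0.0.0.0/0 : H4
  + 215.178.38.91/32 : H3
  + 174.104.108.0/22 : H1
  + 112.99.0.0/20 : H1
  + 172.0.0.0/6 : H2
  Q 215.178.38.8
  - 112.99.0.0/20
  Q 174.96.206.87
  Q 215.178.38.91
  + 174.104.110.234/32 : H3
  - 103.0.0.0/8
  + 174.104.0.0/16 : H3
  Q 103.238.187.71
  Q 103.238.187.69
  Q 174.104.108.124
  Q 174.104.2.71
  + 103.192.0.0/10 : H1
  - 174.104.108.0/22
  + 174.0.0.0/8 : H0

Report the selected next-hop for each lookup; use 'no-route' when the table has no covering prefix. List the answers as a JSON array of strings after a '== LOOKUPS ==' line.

Apply in order:
  add 103.238.187.75/32 -> H4 at depth 32
  add 103.224.0.0/12 -> H1 at depth 12
  ? 103.238.187.75  path d0:-→d1:-→d2:-→d3:-→d4:-→d5:-→d6:-→d7:-→d8:-→d9:-→d10:-→d11:-→d12:H1→d13:-→d14:-→d15:-→d16:-→d17:-→d18:-→d19:-→d20:-→d21:-→d22:-→d23:-→d24:-→d25:-→d26:-→d27:-→d28:-→d29:-→d30:-→d31:-→d32:H4  best=H4
  add 0.0.0.0/0 -> H4 at depth 0
  del 0.0.0.0/0 (clear depth 0)
  ? 103.238.187.75  path d0:-→d1:-→d2:-→d3:-→d4:-→d5:-→d6:-→d7:-→d8:-→d9:-→d10:-→d11:-→d12:H1→d13:-→d14:-→d15:-→d16:-→d17:-→d18:-→d19:-→d20:-→d21:-→d22:-→d23:-→d24:-→d25:-→d26:-→d27:-→d28:-→d29:-→d30:-→d31:-→d32:H4  best=H4
  add 103.238.187.64/28 -> H1 at depth 28
  add 215.178.38.0/24 -> H2 at depth 24
  del 215.178.38.0/24 (clear depth 24)
  add 112.96.0.0/12 -> H4 at depth 12
  del 112.96.0.0/12 (clear depth 12)
  ? 103.224.6.41  path d0:-→d1:-→d2:-→d3:-→d4:-→d5:-→d6:-→d7:-→d8:-→d9:-→d10:-→d11:-→d12:H1  best=H1
  ? 103.238.187.66  path d0:-→d1:-→d2:-→d3:-→d4:-→d5:-→d6:-→d7:-→d8:-→d9:-→d10:-→d11:-→d12:H1→d13:-→d14:-→d15:-→d16:-→d17:-→d18:-→d19:-→d20:-→d21:-→d22:-→d23:-→d24:-→d25:-→d26:-→d27:-→d28:H1  best=H1
  add 215.178.38.91/32 -> H4 at depth 32
  add 215.178.38.0/23 -> H2 at depth 23
  ? 48.16.46.154  path d0:-→d1:-  best=no-route
  del 103.238.187.75/32 (clear depth 32)
  add 103.0.0.0/8 -> H3 at depth 8
  add 174.96.0.0/12 -> H0 at depth 12
  add 0.0.0.0/0 -> H4 at depth 0
  add 215.178.38.91/32 -> H3 at depth 32
  add 174.104.108.0/22 -> H1 at depth 22
  add 112.99.0.0/20 -> H1 at depth 20
  add 172.0.0.0/6 -> H2 at depth 6
  ? 215.178.38.8  path d0:H4→d1:-→d2:-→d3:-→d4:-→d5:-→d6:-→d7:-→d8:-→d9:-→d10:-→d11:-→d12:-→d13:-→d14:-→d15:-→d16:-→d17:-→d18:-→d19:-→d20:-→d21:-→d22:-→d23:H2→d24:-→d25:-  best=H2
  del 112.99.0.0/20 (clear depth 20)
  ? 174.96.206.87  path d0:H4→d1:-→d2:-→d3:-→d4:-→d5:-→d6:H2→d7:-→d8:-→d9:-→d10:-→d11:-→d12:H0  best=H0
  ? 215.178.38.91  path d0:H4→d1:-→d2:-→d3:-→d4:-→d5:-→d6:-→d7:-→d8:-→d9:-→d10:-→d11:-→d12:-→d13:-→d14:-→d15:-→d16:-→d17:-→d18:-→d19:-→d20:-→d21:-→d22:-→d23:H2→d24:-→d25:-→d26:-→d27:-→d28:-→d29:-→d30:-→d31:-→d32:H3  best=H3
  add 174.104.110.234/32 -> H3 at depth 32
  del 103.0.0.0/8 (clear depth 8)
  add 174.104.0.0/16 -> H3 at depth 16
  ? 103.238.187.71  path d0:H4→d1:-→d2:-→d3:-→d4:-→d5:-→d6:-→d7:-→d8:-→d9:-→d10:-→d11:-→d12:H1→d13:-→d14:-→d15:-→d16:-→d17:-→d18:-→d19:-→d20:-→d21:-→d22:-→d23:-→d24:-→d25:-→d26:-→d27:-→d28:H1  best=H1
  ? 103.238.187.69  path d0:H4→d1:-→d2:-→d3:-→d4:-→d5:-→d6:-→d7:-→d8:-→d9:-→d10:-→d11:-→d12:H1→d13:-→d14:-→d15:-→d16:-→d17:-→d18:-→d19:-→d20:-→d21:-→d22:-→d23:-→d24:-→d25:-→d26:-→d27:-→d28:H1  best=H1
  ? 174.104.108.124  path d0:H4→d1:-→d2:-→d3:-→d4:-→d5:-→d6:H2→d7:-→d8:-→d9:-→d10:-→d11:-→d12:H0→d13:-→d14:-→d15:-→d16:H3→d17:-→d18:-→d19:-→d20:-→d21:-→d22:H1  best=H1
  ? 174.104.2.71  path d0:H4→d1:-→d2:-→d3:-→d4:-→d5:-→d6:H2→d7:-→d8:-→d9:-→d10:-→d11:-→d12:H0→d13:-→d14:-→d15:-→d16:H3→d17:-  best=H3
  add 103.192.0.0/10 -> H1 at depth 10
  del 174.104.108.0/22 (clear depth 22)
  add 174.0.0.0/8 -> H0 at depth 8

== LOOKUPS ==
["H4","H4","H1","H1","no-route","H2","H0","H3","H1","H1","H1","H3"]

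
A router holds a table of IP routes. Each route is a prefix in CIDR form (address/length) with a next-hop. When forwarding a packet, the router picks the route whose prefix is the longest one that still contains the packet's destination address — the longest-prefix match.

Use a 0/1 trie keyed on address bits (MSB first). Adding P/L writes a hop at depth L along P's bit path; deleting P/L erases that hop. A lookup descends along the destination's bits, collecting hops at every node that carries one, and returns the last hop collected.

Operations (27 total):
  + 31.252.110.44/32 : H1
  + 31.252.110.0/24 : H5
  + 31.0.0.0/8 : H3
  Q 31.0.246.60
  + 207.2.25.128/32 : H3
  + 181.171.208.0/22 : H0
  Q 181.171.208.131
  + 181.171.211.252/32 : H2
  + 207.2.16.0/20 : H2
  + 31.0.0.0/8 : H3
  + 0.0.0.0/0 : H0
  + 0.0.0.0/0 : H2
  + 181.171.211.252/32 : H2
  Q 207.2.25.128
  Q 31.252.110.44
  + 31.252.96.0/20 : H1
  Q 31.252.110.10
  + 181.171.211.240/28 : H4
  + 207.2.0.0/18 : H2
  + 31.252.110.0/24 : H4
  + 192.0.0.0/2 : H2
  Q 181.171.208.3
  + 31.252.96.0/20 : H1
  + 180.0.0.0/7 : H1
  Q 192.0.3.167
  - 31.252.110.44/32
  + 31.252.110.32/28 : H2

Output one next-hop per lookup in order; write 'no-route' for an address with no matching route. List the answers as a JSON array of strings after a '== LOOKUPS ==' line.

Trace:
  + 31.252.110.44/32 (H1) depth=32
  + 31.252.110.0/24 (H5) depth=24
  + 31.0.0.0/8 (H3) depth=8
  Q 31.0.246.60: descend 00011111 ; hops seen [H3] ; pick H3
  + 207.2.25.128/32 (H3) depth=32
  + 181.171.208.0/22 (H0) depth=22
  Q 181.171.208.131: descend 1011010110101011110100 ; hops seen [H0] ; pick H0
  + 181.171.211.252/32 (H2) depth=32
  + 207.2.16.0/20 (H2) depth=20
  + 31.0.0.0/8 (H3) depth=8
  + 0.0.0.0/0 (H0) depth=0
  + 0.0.0.0/0 (H2) depth=0
  + 181.171.211.252/32 (H2) depth=32
  Q 207.2.25.128: descend 11001111000000100001100110000000 ; hops seen [H2,H2,H3] ; pick H3
  Q 31.252.110.44: descend 00011111111111000110111000101100 ; hops seen [H2,H3,H5,H1] ; pick H1
  + 31.252.96.0/20 (H1) depth=20
  Q 31.252.110.10: descend 00011111111111000110111000 ; hops seen [H2,H3,H1,H5] ; pick H5
  + 181.171.211.240/28 (H4) depth=28
  + 207.2.0.0/18 (H2) depth=18
  + 31.252.110.0/24 (H4) depth=24
  + 192.0.0.0/2 (H2) depth=2
  Q 181.171.208.3: descend 1011010110101011110100 ; hops seen [H2,H0] ; pick H0
  + 31.252.96.0/20 (H1) depth=20
  + 180.0.0.0/7 (H1) depth=7
  Q 192.0.3.167: descend 1100 ; hops seen [H2,H2] ; pick H2
  del 31.252.110.44/32 (clear depth 32)
  + 31.252.110.32/28 (H2) depth=28

== LOOKUPS ==
["H3","H0","H3","H1","H5","H0","H2"]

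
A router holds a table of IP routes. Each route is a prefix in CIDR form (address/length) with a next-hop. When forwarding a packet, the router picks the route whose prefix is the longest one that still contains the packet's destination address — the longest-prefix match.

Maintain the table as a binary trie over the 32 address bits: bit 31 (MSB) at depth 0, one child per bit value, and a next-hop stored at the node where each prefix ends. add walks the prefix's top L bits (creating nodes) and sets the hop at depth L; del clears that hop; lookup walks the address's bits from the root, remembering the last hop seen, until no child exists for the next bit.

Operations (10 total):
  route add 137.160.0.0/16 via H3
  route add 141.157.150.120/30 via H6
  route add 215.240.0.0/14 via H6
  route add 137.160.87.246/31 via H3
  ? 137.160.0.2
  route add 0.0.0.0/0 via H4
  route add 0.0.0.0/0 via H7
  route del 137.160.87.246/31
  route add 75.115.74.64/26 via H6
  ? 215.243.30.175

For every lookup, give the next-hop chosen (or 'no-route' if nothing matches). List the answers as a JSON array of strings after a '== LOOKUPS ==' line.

Apply in order:
  + 137.160.0.0/16 (H3) depth=16
  + 141.157.150.120/30 (H6) depth=30
  + 215.240.0.0/14 (H6) depth=14
  + 137.160.87.246/31 (H3) depth=31
  Q 137.160.0.2: descend 10001001101000000 ; hops seen [H3] ; pick H3
  + 0.0.0.0/0 (H4) depth=0
  + 0.0.0.0/0 (H7) depth=0
  del 137.160.87.246/31 (clear depth 31)
  + 75.115.74.64/26 (H6) depth=26
  Q 215.243.30.175: descend 11010111111100 ; hops seen [H7,H6] ; pick H6

== LOOKUPS ==
["H3","H6"]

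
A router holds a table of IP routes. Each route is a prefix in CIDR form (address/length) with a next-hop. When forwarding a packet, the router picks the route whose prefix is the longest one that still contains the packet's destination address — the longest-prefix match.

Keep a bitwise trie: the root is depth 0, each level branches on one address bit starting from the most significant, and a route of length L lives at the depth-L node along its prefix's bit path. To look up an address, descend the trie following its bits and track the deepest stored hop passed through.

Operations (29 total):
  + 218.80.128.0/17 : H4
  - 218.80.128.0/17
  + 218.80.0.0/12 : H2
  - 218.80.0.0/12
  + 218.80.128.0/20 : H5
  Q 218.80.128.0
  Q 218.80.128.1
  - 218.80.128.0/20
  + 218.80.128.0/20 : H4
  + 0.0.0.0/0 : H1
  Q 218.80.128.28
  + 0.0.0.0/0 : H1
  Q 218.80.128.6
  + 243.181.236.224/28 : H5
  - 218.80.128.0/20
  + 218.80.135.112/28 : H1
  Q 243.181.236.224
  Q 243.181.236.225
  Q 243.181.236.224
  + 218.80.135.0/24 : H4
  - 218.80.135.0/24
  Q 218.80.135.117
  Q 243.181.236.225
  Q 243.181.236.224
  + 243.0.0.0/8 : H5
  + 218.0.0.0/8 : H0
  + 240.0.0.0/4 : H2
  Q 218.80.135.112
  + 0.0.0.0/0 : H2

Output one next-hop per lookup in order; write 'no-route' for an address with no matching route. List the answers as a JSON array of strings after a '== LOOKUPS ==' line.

Apply in order:
  + 218.80.128.0/17 (H4) depth=17
  del 218.80.128.0/17 (clear depth 17)
  + 218.80.0.0/12 (H2) depth=12
  del 218.80.0.0/12 (clear depth 12)
  + 218.80.128.0/20 (H5) depth=20
  lookup 218.80.128.0: bits 11011010010100001000 walk d0:-→d1:-→d2:-→d3:-→d4:-→d5:-→d6:-→d7:-→d8:-→d9:-→d10:-→d11:-→d12:-→d13:-→d14:-→d15:-→d16:-→d17:-→d18:-→d19:-→d20:H5 -> H5
  lookup 218.80.128.1: bits 11011010010100001000 walk d0:-→d1:-→d2:-→d3:-→d4:-→d5:-→d6:-→d7:-→d8:-→d9:-→d10:-→d11:-→d12:-→d13:-→d14:-→d15:-→d16:-→d17:-→d18:-→d19:-→d20:H5 -> H5
  del 218.80.128.0/20 (clear depth 20)
  + 218.80.128.0/20 (H4) depth=20
  + 0.0.0.0/0 (H1) depth=0
  lookup 218.80.128.28: bits 11011010010100001000 walk d0:H1→d1:-→d2:-→d3:-→d4:-→d5:-→d6:-→d7:-→d8:-→d9:-→d10:-→d11:-→d12:-→d13:-→d14:-→d15:-→d16:-→d17:-→d18:-→d19:-→d20:H4 -> H4
  + 0.0.0.0/0 (H1) depth=0
  lookup 218.80.128.6: bits 11011010010100001000 walk d0:H1→d1:-→d2:-→d3:-→d4:-→d5:-→d6:-→d7:-→d8:-→d9:-→d10:-→d11:-→d12:-→d13:-→d14:-→d15:-→d16:-→d17:-→d18:-→d19:-→d20:H4 -> H4
  + 243.181.236.224/28 (H5) depth=28
  del 218.80.128.0/20 (clear depth 20)
  + 218.80.135.112/28 (H1) depth=28
  lookup 243.181.236.224: bits 1111001110110101111011001110 walk d0:H1→d1:-→d2:-→d3:-→d4:-→d5:-→d6:-→d7:-→d8:-→d9:-→d10:-→d11:-→d12:-→d13:-→d14:-→d15:-→d16:-→d17:-→d18:-→d19:-→d20:-→d21:-→d22:-→d23:-→d24:-→d25:-→d26:-→d27:-→d28:H5 -> H5
  lookup 243.181.236.225: bits 1111001110110101111011001110 walk d0:H1→d1:-→d2:-→d3:-→d4:-→d5:-→d6:-→d7:-→d8:-→d9:-→d10:-→d11:-→d12:-→d13:-→d14:-→d15:-→d16:-→d17:-→d18:-→d19:-→d20:-→d21:-→d22:-→d23:-→d24:-→d25:-→d26:-→d27:-→d28:H5 -> H5
  lookup 243.181.236.224: bits 1111001110110101111011001110 walk d0:H1→d1:-→d2:-→d3:-→d4:-→d5:-→d6:-→d7:-→d8:-→d9:-→d10:-→d11:-→d12:-→d13:-→d14:-→d15:-→d16:-→d17:-→d18:-→d19:-→d20:-→d21:-→d22:-→d23:-→d24:-→d25:-→d26:-→d27:-→d28:H5 -> H5
  + 218.80.135.0/24 (H4) depth=24
  del 218.80.135.0/24 (clear depth 24)
  lookup 218.80.135.117: bits 1101101001010000100001110111 walk d0:H1→d1:-→d2:-→d3:-→d4:-→d5:-→d6:-→d7:-→d8:-→d9:-→d10:-→d11:-→d12:-→d13:-→d14:-→d15:-→d16:-→d17:-→d18:-→d19:-→d20:-→d21:-→d22:-→d23:-→d24:-→d25:-→d26:-→d27:-→d28:H1 -> H1
  lookup 243.181.236.225: bits 1111001110110101111011001110 walk d0:H1→d1:-→d2:-→d3:-→d4:-→d5:-→d6:-→d7:-→d8:-→d9:-→d10:-→d11:-→d12:-→d13:-→d14:-→d15:-→d16:-→d17:-→d18:-→d19:-→d20:-→d21:-→d22:-→d23:-→d24:-→d25:-→d26:-→d27:-→d28:H5 -> H5
  lookup 243.181.236.224: bits 1111001110110101111011001110 walk d0:H1→d1:-→d2:-→d3:-→d4:-→d5:-→d6:-→d7:-→d8:-→d9:-→d10:-→d11:-→d12:-→d13:-→d14:-→d15:-→d16:-→d17:-→d18:-→d19:-→d20:-→d21:-→d22:-→d23:-→d24:-→d25:-→d26:-→d27:-→d28:H5 -> H5
  + 243.0.0.0/8 (H5) depth=8
  + 218.0.0.0/8 (H0) depth=8
  + 240.0.0.0/4 (H2) depth=4
  lookup 218.80.135.112: bits 1101101001010000100001110111 walk d0:H1→d1:-→d2:-→d3:-→d4:-→d5:-→d6:-→d7:-→d8:H0→d9:-→d10:-→d11:-→d12:-→d13:-→d14:-→d15:-→d16:-→d17:-→d18:-→d19:-→d20:-→d21:-→d22:-→d23:-→d24:-→d25:-→d26:-→d27:-→d28:H1 -> H1
  + 0.0.0.0/0 (H2) depth=0

== LOOKUPS ==
["H5","H5","H4","H4","H5","H5","H5","H1","H5","H5","H1"]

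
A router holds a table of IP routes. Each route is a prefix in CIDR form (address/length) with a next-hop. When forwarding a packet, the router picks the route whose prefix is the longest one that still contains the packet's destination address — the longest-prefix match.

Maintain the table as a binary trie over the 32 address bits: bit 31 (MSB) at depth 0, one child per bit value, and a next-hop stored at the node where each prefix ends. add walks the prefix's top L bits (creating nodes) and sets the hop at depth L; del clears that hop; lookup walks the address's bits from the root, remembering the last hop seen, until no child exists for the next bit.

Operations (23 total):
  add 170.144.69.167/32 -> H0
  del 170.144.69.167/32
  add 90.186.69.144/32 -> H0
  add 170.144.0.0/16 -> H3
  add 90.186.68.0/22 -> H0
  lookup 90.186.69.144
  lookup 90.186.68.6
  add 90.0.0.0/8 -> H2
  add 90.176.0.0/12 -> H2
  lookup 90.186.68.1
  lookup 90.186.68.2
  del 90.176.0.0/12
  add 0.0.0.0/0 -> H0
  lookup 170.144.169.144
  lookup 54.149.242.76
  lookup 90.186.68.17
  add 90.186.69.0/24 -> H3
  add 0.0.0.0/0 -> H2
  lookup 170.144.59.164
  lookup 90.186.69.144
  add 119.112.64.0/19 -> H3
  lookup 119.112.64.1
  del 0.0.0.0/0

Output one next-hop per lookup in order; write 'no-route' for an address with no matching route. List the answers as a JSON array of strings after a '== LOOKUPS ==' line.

Trace:
  add 170.144.69.167/32 -> H0 at depth 32
  del 170.144.69.167/32 (clear depth 32)
  add 90.186.69.144/32 -> H0 at depth 32
  add 170.144.0.0/16 -> H3 at depth 16
  add 90.186.68.0/22 -> H0 at depth 22
  lookup 90.186.69.144: bits 01011010101110100100010110010000 walk d0:-→d1:-→d2:-→d3:-→d4:-→d5:-→d6:-→d7:-→d8:-→d9:-→d10:-→d11:-→d12:-→d13:-→d14:-→d15:-→d16:-→d17:-→d18:-→d19:-→d20:-→d21:-→d22:H0→d23:-→d24:-→d25:-→d26:-→d27:-→d28:-→d29:-→d30:-→d31:-→d32:H0 -> H0
  lookup 90.186.68.6: bits 01011010101110100100010 walk d0:-→d1:-→d2:-→d3:-→d4:-→d5:-→d6:-→d7:-→d8:-→d9:-→d10:-→d11:-→d12:-→d13:-→d14:-→d15:-→d16:-→d17:-→d18:-→d19:-→d20:-→d21:-→d22:H0→d23:- -> H0
  add 90.0.0.0/8 -> H2 at depth 8
  add 90.176.0.0/12 -> H2 at depth 12
  lookup 90.186.68.1: bits 01011010101110100100010 walk d0:-→d1:-→d2:-→d3:-→d4:-→d5:-→d6:-→d7:-→d8:H2→d9:-→d10:-→d11:-→d12:H2→d13:-→d14:-→d15:-→d16:-→d17:-→d18:-→d19:-→d20:-→d21:-→d22:H0→d23:- -> H0
  lookup 90.186.68.2: bits 01011010101110100100010 walk d0:-→d1:-→d2:-→d3:-→d4:-→d5:-→d6:-→d7:-→d8:H2→d9:-→d10:-→d11:-→d12:H2→d13:-→d14:-→d15:-→d16:-→d17:-→d18:-→d19:-→d20:-→d21:-→d22:H0→d23:- -> H0
  del 90.176.0.0/12 (clear depth 12)
  add 0.0.0.0/0 -> H0 at depth 0
  lookup 170.144.169.144: bits 1010101010010000 walk d0:H0→d1:-→d2:-→d3:-→d4:-→d5:-→d6:-→d7:-→d8:-→d9:-→d10:-→d11:-→d12:-→d13:-→d14:-→d15:-→d16:H3 -> H3
  lookup 54.149.242.76: bits 0 walk d0:H0→d1:- -> H0
  lookup 90.186.68.17: bits 01011010101110100100010 walk d0:H0→d1:-→d2:-→d3:-→d4:-→d5:-→d6:-→d7:-→d8:H2→d9:-→d10:-→d11:-→d12:-→d13:-→d14:-→d15:-→d16:-→d17:-→d18:-→d19:-→d20:-→d21:-→d22:H0→d23:- -> H0
  add 90.186.69.0/24 -> H3 at depth 24
  add 0.0.0.0/0 -> H2 at depth 0
  lookup 170.144.59.164: bits 10101010100100000 walk d0:H2→d1:-→d2:-→d3:-→d4:-→d5:-→d6:-→d7:-→d8:-→d9:-→d10:-→d11:-→d12:-→d13:-→d14:-→d15:-→d16:H3→d17:- -> H3
  lookup 90.186.69.144: bits 01011010101110100100010110010000 walk d0:H2→d1:-→d2:-→d3:-→d4:-→d5:-→d6:-→d7:-→d8:H2→d9:-→d10:-→d11:-→d12:-→d13:-→d14:-→d15:-→d16:-→d17:-→d18:-→d19:-→d20:-→d21:-→d22:H0→d23:-→d24:H3→d25:-→d26:-→d27:-→d28:-→d29:-→d30:-→d31:-→d32:H0 -> H0
  add 119.112.64.0/19 -> H3 at depth 19
  lookup 119.112.64.1: bits 0111011101110000010 walk d0:H2→d1:-→d2:-→d3:-→d4:-→d5:-→d6:-→d7:-→d8:-→d9:-→d10:-→d11:-→d12:-→d13:-→d14:-→d15:-→d16:-→d17:-→d18:-→d19:H3 -> H3
  del 0.0.0.0/0 (clear depth 0)

== LOOKUPS ==
["H0","H0","H0","H0","H3","H0","H0","H3","H0","H3"]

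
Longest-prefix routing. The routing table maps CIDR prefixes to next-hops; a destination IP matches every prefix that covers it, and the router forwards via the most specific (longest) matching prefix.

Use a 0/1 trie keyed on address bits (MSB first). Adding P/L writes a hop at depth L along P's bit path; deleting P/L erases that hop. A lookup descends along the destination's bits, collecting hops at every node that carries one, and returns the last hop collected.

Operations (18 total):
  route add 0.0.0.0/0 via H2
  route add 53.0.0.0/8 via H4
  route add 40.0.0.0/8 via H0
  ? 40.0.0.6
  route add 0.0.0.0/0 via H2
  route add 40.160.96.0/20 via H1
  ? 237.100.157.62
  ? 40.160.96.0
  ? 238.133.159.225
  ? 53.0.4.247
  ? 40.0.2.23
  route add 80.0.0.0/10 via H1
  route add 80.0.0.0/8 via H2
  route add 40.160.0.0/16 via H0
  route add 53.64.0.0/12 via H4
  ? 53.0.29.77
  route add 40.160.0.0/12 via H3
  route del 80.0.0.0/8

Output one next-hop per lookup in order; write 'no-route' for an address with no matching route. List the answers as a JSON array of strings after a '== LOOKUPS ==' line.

Apply in order:
  + 0.0.0.0/0 (H2) depth=0
  + 53.0.0.0/8 (H4) depth=8
  + 40.0.0.0/8 (H0) depth=8
  Q 40.0.0.6: descend 00101000 ; hops seen [H2,H0] ; pick H0
  + 0.0.0.0/0 (H2) depth=0
  + 40.160.96.0/20 (H1) depth=20
  Q 237.100.157.62: descend ε ; hops seen [H2] ; pick H2
  Q 40.160.96.0: descend 00101000101000000110 ; hops seen [H2,H0,H1] ; pick H1
  Q 238.133.159.225: descend ε ; hops seen [H2] ; pick H2
  Q 53.0.4.247: descend 00110101 ; hops seen [H2,H4] ; pick H4
  Q 40.0.2.23: descend 00101000 ; hops seen [H2,H0] ; pick H0
  + 80.0.0.0/10 (H1) depth=10
  + 80.0.0.0/8 (H2) depth=8
  + 40.160.0.0/16 (H0) depth=16
  + 53.64.0.0/12 (H4) depth=12
  Q 53.0.29.77: descend 001101010 ; hops seen [H2,H4] ; pick H4
  + 40.160.0.0/12 (H3) depth=12
  del 80.0.0.0/8 (clear depth 8)

== LOOKUPS ==
["H0","H2","H1","H2","H4","H0","H4"]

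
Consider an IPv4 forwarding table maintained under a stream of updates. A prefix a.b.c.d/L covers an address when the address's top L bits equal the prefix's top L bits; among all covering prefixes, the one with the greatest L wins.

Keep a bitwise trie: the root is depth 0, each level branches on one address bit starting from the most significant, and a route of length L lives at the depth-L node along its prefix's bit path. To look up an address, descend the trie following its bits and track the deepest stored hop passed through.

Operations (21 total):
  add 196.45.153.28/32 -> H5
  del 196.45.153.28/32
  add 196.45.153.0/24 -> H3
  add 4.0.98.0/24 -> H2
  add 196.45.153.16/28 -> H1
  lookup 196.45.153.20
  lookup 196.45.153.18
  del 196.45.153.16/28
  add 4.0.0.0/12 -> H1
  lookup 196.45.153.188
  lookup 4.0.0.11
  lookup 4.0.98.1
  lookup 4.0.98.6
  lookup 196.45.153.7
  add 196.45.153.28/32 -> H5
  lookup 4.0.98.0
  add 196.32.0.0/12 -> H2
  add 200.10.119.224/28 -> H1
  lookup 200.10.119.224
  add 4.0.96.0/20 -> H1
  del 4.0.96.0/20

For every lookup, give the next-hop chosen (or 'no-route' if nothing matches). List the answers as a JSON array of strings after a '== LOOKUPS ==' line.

Process each operation:
  + 196.45.153.28/32 (H5) depth=32
  del 196.45.153.28/32 (clear depth 32)
  + 196.45.153.0/24 (H3) depth=24
  + 4.0.98.0/24 (H2) depth=24
  + 196.45.153.16/28 (H1) depth=28
  ? 196.45.153.20  path d0:-→d1:-→d2:-→d3:-→d4:-→d5:-→d6:-→d7:-→d8:-→d9:-→d10:-→d11:-→d12:-→d13:-→d14:-→d15:-→d16:-→d17:-→d18:-→d19:-→d20:-→d21:-→d22:-→d23:-→d24:H3→d25:-→d26:-→d27:-→d28:H1  best=H1
  ? 196.45.153.18  path d0:-→d1:-→d2:-→d3:-→d4:-→d5:-→d6:-→d7:-→d8:-→d9:-→d10:-→d11:-→d12:-→d13:-→d14:-→d15:-→d16:-→d17:-→d18:-→d19:-→d20:-→d21:-→d22:-→d23:-→d24:H3→d25:-→d26:-→d27:-→d28:H1  best=H1
  del 196.45.153.16/28 (clear depth 28)
  + 4.0.0.0/12 (H1) depth=12
  ? 196.45.153.188  path d0:-→d1:-→d2:-→d3:-→d4:-→d5:-→d6:-→d7:-→d8:-→d9:-→d10:-→d11:-→d12:-→d13:-→d14:-→d15:-→d16:-→d17:-→d18:-→d19:-→d20:-→d21:-→d22:-→d23:-→d24:H3  best=H3
  ? 4.0.0.11  path d0:-→d1:-→d2:-→d3:-→d4:-→d5:-→d6:-→d7:-→d8:-→d9:-→d10:-→d11:-→d12:H1→d13:-→d14:-→d15:-→d16:-→d17:-  best=H1
  ? 4.0.98.1  path d0:-→d1:-→d2:-→d3:-→d4:-→d5:-→d6:-→d7:-→d8:-→d9:-→d10:-→d11:-→d12:H1→d13:-→d14:-→d15:-→d16:-→d17:-→d18:-→d19:-→d20:-→d21:-→d22:-→d23:-→d24:H2  best=H2
  ? 4.0.98.6  path d0:-→d1:-→d2:-→d3:-→d4:-→d5:-→d6:-→d7:-→d8:-→d9:-→d10:-→d11:-→d12:H1→d13:-→d14:-→d15:-→d16:-→d17:-→d18:-→d19:-→d20:-→d21:-→d22:-→d23:-→d24:H2  best=H2
  ? 196.45.153.7  path d0:-→d1:-→d2:-→d3:-→d4:-→d5:-→d6:-→d7:-→d8:-→d9:-→d10:-→d11:-→d12:-→d13:-→d14:-→d15:-→d16:-→d17:-→d18:-→d19:-→d20:-→d21:-→d22:-→d23:-→d24:H3→d25:-→d26:-→d27:-  best=H3
  + 196.45.153.28/32 (H5) depth=32
  ? 4.0.98.0  path d0:-→d1:-→d2:-→d3:-→d4:-→d5:-→d6:-→d7:-→d8:-→d9:-→d10:-→d11:-→d12:H1→d13:-→d14:-→d15:-→d16:-→d17:-→d18:-→d19:-→d20:-→d21:-→d22:-→d23:-→d24:H2  best=H2
  + 196.32.0.0/12 (H2) depth=12
  + 200.10.119.224/28 (H1) depth=28
  ? 200.10.119.224  path d0:-→d1:-→d2:-→d3:-→d4:-→d5:-→d6:-→d7:-→d8:-→d9:-→d10:-→d11:-→d12:-→d13:-→d14:-→d15:-→d16:-→d17:-→d18:-→d19:-→d20:-→d21:-→d22:-→d23:-→d24:-→d25:-→d26:-→d27:-→d28:H1  best=H1
  + 4.0.96.0/20 (H1) depth=20
  del 4.0.96.0/20 (clear depth 20)

== LOOKUPS ==
["H1","H1","H3","H1","H2","H2","H3","H2","H1"]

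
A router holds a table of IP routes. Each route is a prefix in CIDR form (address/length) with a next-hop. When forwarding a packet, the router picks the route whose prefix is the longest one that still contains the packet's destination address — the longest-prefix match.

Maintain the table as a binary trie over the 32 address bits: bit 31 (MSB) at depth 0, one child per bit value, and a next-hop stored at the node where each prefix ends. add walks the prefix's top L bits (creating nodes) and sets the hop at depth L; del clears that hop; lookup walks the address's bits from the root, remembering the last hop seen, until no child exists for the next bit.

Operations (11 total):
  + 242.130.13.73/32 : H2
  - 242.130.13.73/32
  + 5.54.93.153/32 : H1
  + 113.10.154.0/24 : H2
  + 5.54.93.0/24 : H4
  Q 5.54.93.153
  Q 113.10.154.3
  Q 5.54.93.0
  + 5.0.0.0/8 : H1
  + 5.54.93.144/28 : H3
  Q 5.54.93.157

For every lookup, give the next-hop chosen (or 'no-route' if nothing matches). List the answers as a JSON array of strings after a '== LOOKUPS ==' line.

Process each operation:
  + 242.130.13.73/32 (H2) depth=32
  del 242.130.13.73/32 (clear depth 32)
  + 5.54.93.153/32 (H1) depth=32
  + 113.10.154.0/24 (H2) depth=24
  + 5.54.93.0/24 (H4) depth=24
  ? 5.54.93.153  path d0:-→d1:-→d2:-→d3:-→d4:-→d5:-→d6:-→d7:-→d8:-→d9:-→d10:-→d11:-→d12:-→d13:-→d14:-→d15:-→d16:-→d17:-→d18:-→d19:-→d20:-→d21:-→d22:-→d23:-→d24:H4→d25:-→d26:-→d27:-→d28:-→d29:-→d30:-→d31:-→d32:H1  best=H1
  ? 113.10.154.3  path d0:-→d1:-→d2:-→d3:-→d4:-→d5:-→d6:-→d7:-→d8:-→d9:-→d10:-→d11:-→d12:-→d13:-→d14:-→d15:-→d16:-→d17:-→d18:-→d19:-→d20:-→d21:-→d22:-→d23:-→d24:H2  best=H2
  ? 5.54.93.0  path d0:-→d1:-→d2:-→d3:-→d4:-→d5:-→d6:-→d7:-→d8:-→d9:-→d10:-→d11:-→d12:-→d13:-→d14:-→d15:-→d16:-→d17:-→d18:-→d19:-→d20:-→d21:-→d22:-→d23:-→d24:H4  best=H4
  + 5.0.0.0/8 (H1) depth=8
  + 5.54.93.144/28 (H3) depth=28
  ? 5.54.93.157  path d0:-→d1:-→d2:-→d3:-→d4:-→d5:-→d6:-→d7:-→d8:H1→d9:-→d10:-→d11:-→d12:-→d13:-→d14:-→d15:-→d16:-→d17:-→d18:-→d19:-→d20:-→d21:-→d22:-→d23:-→d24:H4→d25:-→d26:-→d27:-→d28:H3→d29:-  best=H3

== LOOKUPS ==
["H1","H2","H4","H3"]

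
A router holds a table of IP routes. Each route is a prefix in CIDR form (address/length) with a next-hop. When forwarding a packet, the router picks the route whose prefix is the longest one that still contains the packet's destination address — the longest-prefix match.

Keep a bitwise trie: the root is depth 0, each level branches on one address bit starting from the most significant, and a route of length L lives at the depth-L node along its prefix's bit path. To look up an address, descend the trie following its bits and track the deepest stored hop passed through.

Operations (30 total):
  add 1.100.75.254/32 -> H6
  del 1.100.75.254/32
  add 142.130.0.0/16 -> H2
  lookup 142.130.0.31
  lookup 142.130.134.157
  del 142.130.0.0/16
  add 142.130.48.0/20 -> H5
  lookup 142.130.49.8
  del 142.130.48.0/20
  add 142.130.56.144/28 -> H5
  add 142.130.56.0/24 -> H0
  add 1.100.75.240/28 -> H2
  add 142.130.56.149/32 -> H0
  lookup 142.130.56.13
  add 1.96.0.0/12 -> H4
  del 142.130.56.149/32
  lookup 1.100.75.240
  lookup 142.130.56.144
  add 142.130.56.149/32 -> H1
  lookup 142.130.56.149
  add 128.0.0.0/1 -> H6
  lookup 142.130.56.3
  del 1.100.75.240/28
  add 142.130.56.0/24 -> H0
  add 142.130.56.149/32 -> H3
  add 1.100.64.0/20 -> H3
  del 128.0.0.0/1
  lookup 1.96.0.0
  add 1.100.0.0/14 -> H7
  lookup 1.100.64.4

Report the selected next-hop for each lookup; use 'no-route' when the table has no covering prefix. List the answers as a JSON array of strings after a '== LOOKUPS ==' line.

Trace:
  add 1.100.75.254/32 -> H6 at depth 32
  del 1.100.75.254/32 (clear depth 32)
  add 142.130.0.0/16 -> H2 at depth 16
  Q 142.130.0.31: descend 1000111010000010 ; hops seen [H2] ; pick H2
  Q 142.130.134.157: descend 1000111010000010 ; hops seen [H2] ; pick H2
  del 142.130.0.0/16 (clear depth 16)
  add 142.130.48.0/20 -> H5 at depth 20
  Q 142.130.49.8: descend 10001110100000100011 ; hops seen [H5] ; pick H5
  del 142.130.48.0/20 (clear depth 20)
  add 142.130.56.144/28 -> H5 at depth 28
  add 142.130.56.0/24 -> H0 at depth 24
  add 1.100.75.240/28 -> H2 at depth 28
  add 142.130.56.149/32 -> H0 at depth 32
  Q 142.130.56.13: descend 100011101000001000111000 ; hops seen [H0] ; pick H0
  add 1.96.0.0/12 -> H4 at depth 12
  del 142.130.56.149/32 (clear depth 32)
  Q 1.100.75.240: descend 0000000101100100010010111111 ; hops seen [H4,H2] ; pick H2
  Q 142.130.56.144: descend 10001110100000100011100010010 ; hops seen [H0,H5] ; pick H5
  add 142.130.56.149/32 -> H1 at depth 32
  Q 142.130.56.149: descend 10001110100000100011100010010101 ; hops seen [H0,H5,H1] ; pick H1
  add 128.0.0.0/1 -> H6 at depth 1
  Q 142.130.56.3: descend 100011101000001000111000 ; hops seen [H6,H0] ; pick H0
  del 1.100.75.240/28 (clear depth 28)
  add 142.130.56.0/24 -> H0 at depth 24
  add 142.130.56.149/32 -> H3 at depth 32
  add 1.100.64.0/20 -> H3 at depth 20
  del 128.0.0.0/1 (clear depth 1)
  Q 1.96.0.0: descend 0000000101100 ; hops seen [H4] ; pick H4
  add 1.100.0.0/14 -> H7 at depth 14
  Q 1.100.64.4: descend 00000001011001000100 ; hops seen [H4,H7,H3] ; pick H3

== LOOKUPS ==
["H2","H2","H5","H0","H2","H5","H1","H0","H4","H3"]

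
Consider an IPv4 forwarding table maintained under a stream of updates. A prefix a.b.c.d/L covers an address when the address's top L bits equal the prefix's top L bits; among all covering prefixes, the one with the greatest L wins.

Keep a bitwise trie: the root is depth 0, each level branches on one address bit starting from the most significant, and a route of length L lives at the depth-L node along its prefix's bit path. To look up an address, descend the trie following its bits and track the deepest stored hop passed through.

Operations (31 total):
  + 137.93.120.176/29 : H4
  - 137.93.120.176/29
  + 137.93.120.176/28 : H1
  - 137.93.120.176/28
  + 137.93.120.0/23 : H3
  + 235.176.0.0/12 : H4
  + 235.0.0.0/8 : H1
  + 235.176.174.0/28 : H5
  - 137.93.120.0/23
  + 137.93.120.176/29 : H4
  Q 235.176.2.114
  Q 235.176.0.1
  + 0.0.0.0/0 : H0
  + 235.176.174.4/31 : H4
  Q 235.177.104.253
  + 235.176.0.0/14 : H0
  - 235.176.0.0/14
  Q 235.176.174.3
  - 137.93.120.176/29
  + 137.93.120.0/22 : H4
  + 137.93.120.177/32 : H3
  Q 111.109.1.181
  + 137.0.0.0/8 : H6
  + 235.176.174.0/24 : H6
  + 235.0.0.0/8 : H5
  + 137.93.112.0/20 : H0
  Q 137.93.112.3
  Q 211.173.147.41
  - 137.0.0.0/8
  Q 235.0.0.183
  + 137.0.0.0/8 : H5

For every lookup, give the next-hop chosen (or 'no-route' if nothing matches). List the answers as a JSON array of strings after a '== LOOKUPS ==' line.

Trace:
  add 137.93.120.176/29 -> H4 at depth 29
  - 137.93.120.176/29 clear@29
  add 137.93.120.176/28 -> H1 at depth 28
  - 137.93.120.176/28 clear@28
  add 137.93.120.0/23 -> H3 at depth 23
  add 235.176.0.0/12 -> H4 at depth 12
  add 235.0.0.0/8 -> H1 at depth 8
  add 235.176.174.0/28 -> H5 at depth 28
  - 137.93.120.0/23 clear@23
  add 137.93.120.176/29 -> H4 at depth 29
  Q 235.176.2.114: descend 1110101110110000 ; hops seen [H1,H4] ; pick H4
  Q 235.176.0.1: descend 1110101110110000 ; hops seen [H1,H4] ; pick H4
  add 0.0.0.0/0 -> H0 at depth 0
  add 235.176.174.4/31 -> H4 at depth 31
  Q 235.177.104.253: descend 111010111011000 ; hops seen [H0,H1,H4] ; pick H4
  add 235.176.0.0/14 -> H0 at depth 14
  - 235.176.0.0/14 clear@14
  Q 235.176.174.3: descend 11101011101100001010111000000 ; hops seen [H0,H1,H4,H5] ; pick H5
  - 137.93.120.176/29 clear@29
  add 137.93.120.0/22 -> H4 at depth 22
  add 137.93.120.177/32 -> H3 at depth 32
  Q 111.109.1.181: descend ε ; hops seen [H0] ; pick H0
  add 137.0.0.0/8 -> H6 at depth 8
  add 235.176.174.0/24 -> H6 at depth 24
  add 235.0.0.0/8 -> H5 at depth 8
  add 137.93.112.0/20 -> H0 at depth 20
  Q 137.93.112.3: descend 10001001010111010111 ; hops seen [H0,H6,H0] ; pick H0
  Q 211.173.147.41: descend 11 ; hops seen [H0] ; pick H0
  - 137.0.0.0/8 clear@8
  Q 235.0.0.183: descend 11101011 ; hops seen [H0,H5] ; pick H5
  add 137.0.0.0/8 -> H5 at depth 8

== LOOKUPS ==
["H4","H4","H4","H5","H0","H0","H0","H5"]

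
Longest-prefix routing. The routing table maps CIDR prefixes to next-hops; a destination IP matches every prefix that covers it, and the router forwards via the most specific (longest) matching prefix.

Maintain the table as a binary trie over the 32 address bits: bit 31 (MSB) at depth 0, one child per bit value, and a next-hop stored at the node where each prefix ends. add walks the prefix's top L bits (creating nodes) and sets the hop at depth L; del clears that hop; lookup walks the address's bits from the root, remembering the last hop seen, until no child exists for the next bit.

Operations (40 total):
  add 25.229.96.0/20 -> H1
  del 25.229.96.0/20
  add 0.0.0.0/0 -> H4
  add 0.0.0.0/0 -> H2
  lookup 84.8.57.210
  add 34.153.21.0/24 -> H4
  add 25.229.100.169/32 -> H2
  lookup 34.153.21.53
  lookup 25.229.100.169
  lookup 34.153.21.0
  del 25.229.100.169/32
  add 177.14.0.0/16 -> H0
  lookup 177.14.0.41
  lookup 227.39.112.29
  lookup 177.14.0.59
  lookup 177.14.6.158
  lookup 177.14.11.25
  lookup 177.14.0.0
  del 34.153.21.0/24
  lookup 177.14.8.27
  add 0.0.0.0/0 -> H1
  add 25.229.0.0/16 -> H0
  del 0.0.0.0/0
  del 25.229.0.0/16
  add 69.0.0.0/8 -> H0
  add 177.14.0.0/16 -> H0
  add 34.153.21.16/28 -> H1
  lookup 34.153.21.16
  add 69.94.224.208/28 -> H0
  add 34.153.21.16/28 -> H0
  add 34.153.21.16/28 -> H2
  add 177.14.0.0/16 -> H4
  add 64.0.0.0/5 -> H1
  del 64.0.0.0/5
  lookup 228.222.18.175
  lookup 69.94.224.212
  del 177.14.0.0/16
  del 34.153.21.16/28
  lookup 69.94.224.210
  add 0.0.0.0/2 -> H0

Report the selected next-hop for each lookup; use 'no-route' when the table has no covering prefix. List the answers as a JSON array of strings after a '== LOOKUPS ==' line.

Apply in order:
  + 25.229.96.0/20 (H1) depth=20
  - 25.229.96.0/20 clear@20
  + 0.0.0.0/0 (H4) depth=0
  + 0.0.0.0/0 (H2) depth=0
  lookup 84.8.57.210: bits 0 walk d0:H2→d1:- -> H2
  + 34.153.21.0/24 (H4) depth=24
  + 25.229.100.169/32 (H2) depth=32
  lookup 34.153.21.53: bits 001000101001100100010101 walk d0:H2→d1:-→d2:-→d3:-→d4:-→d5:-→d6:-→d7:-→d8:-→d9:-→d10:-→d11:-→d12:-→d13:-→d14:-→d15:-→d16:-→d17:-→d18:-→d19:-→d20:-→d21:-→d22:-→d23:-→d24:H4 -> H4
  lookup 25.229.100.169: bits 00011001111001010110010010101001 walk d0:H2→d1:-→d2:-→d3:-→d4:-→d5:-→d6:-→d7:-→d8:-→d9:-→d10:-→d11:-→d12:-→d13:-→d14:-→d15:-→d16:-→d17:-→d18:-→d19:-→d20:-→d21:-→d22:-→d23:-→d24:-→d25:-→d26:-→d27:-→d28:-→d29:-→d30:-→d31:-→d32:H2 -> H2
  lookup 34.153.21.0: bits 001000101001100100010101 walk d0:H2→d1:-→d2:-→d3:-→d4:-→d5:-→d6:-→d7:-→d8:-→d9:-→d10:-→d11:-→d12:-→d13:-→d14:-→d15:-→d16:-→d17:-→d18:-→d19:-→d20:-→d21:-→d22:-→d23:-→d24:H4 -> H4
  - 25.229.100.169/32 clear@32
  + 177.14.0.0/16 (H0) depth=16
  lookup 177.14.0.41: bits 1011000100001110 walk d0:H2→d1:-→d2:-→d3:-→d4:-→d5:-→d6:-→d7:-→d8:-→d9:-→d10:-→d11:-→d12:-→d13:-→d14:-→d15:-→d16:H0 -> H0
  lookup 227.39.112.29: bits 1 walk d0:H2→d1:- -> H2
  lookup 177.14.0.59: bits 1011000100001110 walk d0:H2→d1:-→d2:-→d3:-→d4:-→d5:-→d6:-→d7:-→d8:-→d9:-→d10:-→d11:-→d12:-→d13:-→d14:-→d15:-→d16:H0 -> H0
  lookup 177.14.6.158: bits 1011000100001110 walk d0:H2→d1:-→d2:-→d3:-→d4:-→d5:-→d6:-→d7:-→d8:-→d9:-→d10:-→d11:-→d12:-→d13:-→d14:-→d15:-→d16:H0 -> H0
  lookup 177.14.11.25: bits 1011000100001110 walk d0:H2→d1:-→d2:-→d3:-→d4:-→d5:-→d6:-→d7:-→d8:-→d9:-→d10:-→d11:-→d12:-→d13:-→d14:-→d15:-→d16:H0 -> H0
  lookup 177.14.0.0: bits 1011000100001110 walk d0:H2→d1:-→d2:-→d3:-→d4:-→d5:-→d6:-→d7:-→d8:-→d9:-→d10:-→d11:-→d12:-→d13:-→d14:-→d15:-→d16:H0 -> H0
  - 34.153.21.0/24 clear@24
  lookup 177.14.8.27: bits 1011000100001110 walk d0:H2→d1:-→d2:-→d3:-→d4:-→d5:-→d6:-→d7:-→d8:-→d9:-→d10:-→d11:-→d12:-→d13:-→d14:-→d15:-→d16:H0 -> H0
  + 0.0.0.0/0 (H1) depth=0
  + 25.229.0.0/16 (H0) depth=16
  - 0.0.0.0/0 clear@0
  - 25.229.0.0/16 clear@16
  + 69.0.0.0/8 (H0) depth=8
  + 177.14.0.0/16 (H0) depth=16
  + 34.153.21.16/28 (H1) depth=28
  lookup 34.153.21.16: bits 0010001010011001000101010001 walk d0:-→d1:-→d2:-→d3:-→d4:-→d5:-→d6:-→d7:-→d8:-→d9:-→d10:-→d11:-→d12:-→d13:-→d14:-→d15:-→d16:-→d17:-→d18:-→d19:-→d20:-→d21:-→d22:-→d23:-→d24:-→d25:-→d26:-→d27:-→d28:H1 -> H1
  + 69.94.224.208/28 (H0) depth=28
  + 34.153.21.16/28 (H0) depth=28
  + 34.153.21.16/28 (H2) depth=28
  + 177.14.0.0/16 (H4) depth=16
  + 64.0.0.0/5 (H1) depth=5
  - 64.0.0.0/5 clear@5
  lookup 228.222.18.175: bits 1 walk d0:-→d1:- -> no-route
  lookup 69.94.224.212: bits 0100010101011110111000001101 walk d0:-→d1:-→d2:-→d3:-→d4:-→d5:-→d6:-→d7:-→d8:H0→d9:-→d10:-→d11:-→d12:-→d13:-→d14:-→d15:-→d16:-→d17:-→d18:-→d19:-→d20:-→d21:-→d22:-→d23:-→d24:-→d25:-→d26:-→d27:-→d28:H0 -> H0
  - 177.14.0.0/16 clear@16
  - 34.153.21.16/28 clear@28
  lookup 69.94.224.210: bits 0100010101011110111000001101 walk d0:-→d1:-→d2:-→d3:-→d4:-→d5:-→d6:-→d7:-→d8:H0→d9:-→d10:-→d11:-→d12:-→d13:-→d14:-→d15:-→d16:-→d17:-→d18:-→d19:-→d20:-→d21:-→d22:-→d23:-→d24:-→d25:-→d26:-→d27:-→d28:H0 -> H0
  + 0.0.0.0/2 (H0) depth=2

== LOOKUPS ==
["H2","H4","H2","H4","H0","H2","H0","H0","H0","H0","H0","H1","no-route","H0","H0"]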